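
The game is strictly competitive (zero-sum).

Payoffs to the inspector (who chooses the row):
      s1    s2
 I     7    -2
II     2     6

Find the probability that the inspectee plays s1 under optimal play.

8/13

Row minima are -2 and 2, so the inspector's maximin is 2; column maxima are 7 and 6, so the inspectee's minimax is 6. These differ, so the equilibrium is in mixed strategies.
Let the inspectee play s1 with probability q. The inspector is indifferent when 7q − 2(1−q) = 2q + 6(1−q), giving q = 8/13.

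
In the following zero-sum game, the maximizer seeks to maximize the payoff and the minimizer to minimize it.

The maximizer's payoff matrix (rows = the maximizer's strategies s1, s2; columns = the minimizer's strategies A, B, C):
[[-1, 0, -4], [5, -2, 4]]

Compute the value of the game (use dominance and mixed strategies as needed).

Column A is strictly dominated by C for the minimizer (it gives the maximizer more in every row).
The remaining 2×2 game on (s1, s2) × (B, C) has no saddle point. Let the maximizer play s1 with probability p; indifference gives −2(1−p) = −4p + 4(1−p), so p = 3/5.
Similarly the minimizer's optimal q on B is 4/5, and the value is 0·(4/5) + (-4)·(1/5) = -4/5.

-4/5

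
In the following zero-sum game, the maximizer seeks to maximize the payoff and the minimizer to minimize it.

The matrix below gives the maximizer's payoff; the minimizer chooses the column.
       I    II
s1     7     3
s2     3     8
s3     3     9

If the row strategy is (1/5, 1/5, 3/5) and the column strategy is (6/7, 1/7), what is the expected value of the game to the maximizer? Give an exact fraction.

152/35

Against (6/7, 1/7), each row's expected payoff is s1: 45/7; s2: 26/7; s3: 27/7.
Taking the (1/5, 1/5, 3/5)-weighted average: (1/5)·(45/7) + (1/5)·(26/7) + (3/5)·(27/7) = 152/35.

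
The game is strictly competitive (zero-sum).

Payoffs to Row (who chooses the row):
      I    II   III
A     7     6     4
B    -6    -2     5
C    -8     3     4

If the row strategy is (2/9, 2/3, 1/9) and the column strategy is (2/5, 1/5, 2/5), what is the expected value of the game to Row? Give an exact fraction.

Against (2/5, 1/5, 2/5), each row's expected payoff is A: 28/5; B: -4/5; C: -1.
Taking the (2/9, 2/3, 1/9)-weighted average: (2/9)·(28/5) + (2/3)·(-4/5) + (1/9)·(-1) = 3/5.

3/5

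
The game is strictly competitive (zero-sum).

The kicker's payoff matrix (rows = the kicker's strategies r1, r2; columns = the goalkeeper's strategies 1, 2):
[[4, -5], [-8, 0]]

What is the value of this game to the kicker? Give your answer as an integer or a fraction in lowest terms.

-40/17

Row minima are -5 and -8, so the kicker's maximin is -5; column maxima are 4 and 0, so the goalkeeper's minimax is 0. These differ, so the equilibrium is in mixed strategies.
Let the kicker play r1 with probability p. The goalkeeper is indifferent when 4p − 8(1−p) = −5p, giving p = 8/17.
Let the goalkeeper play 1 with probability q. The kicker is indifferent when 4q − 5(1−q) = −8q, giving q = 5/17.
The value is 4·(5/17) + (-5)·(12/17) = -40/17.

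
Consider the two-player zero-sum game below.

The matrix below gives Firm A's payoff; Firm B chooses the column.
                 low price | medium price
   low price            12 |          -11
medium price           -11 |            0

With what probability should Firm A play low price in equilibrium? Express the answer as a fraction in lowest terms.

Row minima are -11 and -11, so Firm A's maximin is -11; column maxima are 12 and 0, so Firm B's minimax is 0. These differ, so the equilibrium is in mixed strategies.
Let Firm A play low price with probability p. Firm B is indifferent when 12p − 11(1−p) = −11p, giving p = 11/34.

11/34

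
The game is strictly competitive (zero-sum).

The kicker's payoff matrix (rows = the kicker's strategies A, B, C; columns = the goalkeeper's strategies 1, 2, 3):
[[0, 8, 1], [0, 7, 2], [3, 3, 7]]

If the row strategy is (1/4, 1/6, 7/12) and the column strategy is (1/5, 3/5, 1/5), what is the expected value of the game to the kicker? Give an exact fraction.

127/30

Against (1/5, 3/5, 1/5), each row's expected payoff is A: 5; B: 23/5; C: 19/5.
Taking the (1/4, 1/6, 7/12)-weighted average: (1/4)·(5) + (1/6)·(23/5) + (7/12)·(19/5) = 127/30.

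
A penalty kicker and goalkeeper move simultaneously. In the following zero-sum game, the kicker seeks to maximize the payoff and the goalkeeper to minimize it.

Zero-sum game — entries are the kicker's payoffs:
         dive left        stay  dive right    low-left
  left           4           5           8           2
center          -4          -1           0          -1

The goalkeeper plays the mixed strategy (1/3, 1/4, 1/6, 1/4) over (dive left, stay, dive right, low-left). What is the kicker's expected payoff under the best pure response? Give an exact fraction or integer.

53/12

left: (4)·(1/3) + (5)·(1/4) + (8)·(1/6) + (2)·(1/4) = 53/12.
center: (-4)·(1/3) + (-1)·(1/4) + (0)·(1/6) + (-1)·(1/4) = -11/6.
The best pure response is left with expected payoff 53/12.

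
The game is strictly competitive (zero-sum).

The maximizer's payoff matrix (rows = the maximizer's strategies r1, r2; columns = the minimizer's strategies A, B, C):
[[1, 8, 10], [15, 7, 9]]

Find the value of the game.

113/15

Column C is strictly dominated by B for the minimizer (it gives the maximizer more in every row).
The remaining 2×2 game on (r1, r2) × (A, B) has no saddle point. Let the maximizer play r1 with probability p; indifference gives p + 15(1−p) = 8p + 7(1−p), so p = 8/15.
Similarly the minimizer's optimal q on A is 1/15, and the value is 1·(1/15) + (8)·(14/15) = 113/15.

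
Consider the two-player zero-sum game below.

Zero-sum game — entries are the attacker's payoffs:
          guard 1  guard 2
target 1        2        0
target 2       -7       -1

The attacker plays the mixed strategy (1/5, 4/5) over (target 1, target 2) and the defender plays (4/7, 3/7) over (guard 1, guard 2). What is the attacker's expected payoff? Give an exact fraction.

Against (4/7, 3/7), each row's expected payoff is target 1: 8/7; target 2: -31/7.
Taking the (1/5, 4/5)-weighted average: (1/5)·(8/7) + (4/5)·(-31/7) = -116/35.

-116/35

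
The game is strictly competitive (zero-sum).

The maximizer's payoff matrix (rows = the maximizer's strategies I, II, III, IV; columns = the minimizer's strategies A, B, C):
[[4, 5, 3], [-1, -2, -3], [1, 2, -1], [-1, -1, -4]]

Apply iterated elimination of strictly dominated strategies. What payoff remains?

Row II is strictly dominated by row I (4>-1, 5>-2, 3>-3); eliminate II.
Column A is strictly dominated by C for the minimizer (3<4, -1<1, -4<-1); eliminate A.
Column B is strictly dominated by C for the minimizer (3<5, -1<2, -4<-1); eliminate B.
Row III is strictly dominated by row I (3>-1); eliminate III.
Row IV is strictly dominated by row I (3>-4); eliminate IV.
Only (I, C) remains, with payoff 3.

3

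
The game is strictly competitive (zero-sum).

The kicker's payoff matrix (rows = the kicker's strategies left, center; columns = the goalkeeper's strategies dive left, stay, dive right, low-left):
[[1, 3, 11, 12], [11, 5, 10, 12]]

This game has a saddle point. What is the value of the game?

5

Row minima: 1, 5 → the kicker's maximin is 5.
Column maxima: 11, 5, 11, 12 → the goalkeeper's minimax is 5.
They coincide at (center, stay), so the value is 5.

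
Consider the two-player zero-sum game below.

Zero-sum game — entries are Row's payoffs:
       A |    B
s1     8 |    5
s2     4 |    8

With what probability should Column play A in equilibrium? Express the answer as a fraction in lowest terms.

Row minima are 5 and 4, so Row's maximin is 5; column maxima are 8 and 8, so Column's minimax is 8. These differ, so the equilibrium is in mixed strategies.
Let Column play A with probability q. Row is indifferent when 8q + 5(1−q) = 4q + 8(1−q), giving q = 3/7.

3/7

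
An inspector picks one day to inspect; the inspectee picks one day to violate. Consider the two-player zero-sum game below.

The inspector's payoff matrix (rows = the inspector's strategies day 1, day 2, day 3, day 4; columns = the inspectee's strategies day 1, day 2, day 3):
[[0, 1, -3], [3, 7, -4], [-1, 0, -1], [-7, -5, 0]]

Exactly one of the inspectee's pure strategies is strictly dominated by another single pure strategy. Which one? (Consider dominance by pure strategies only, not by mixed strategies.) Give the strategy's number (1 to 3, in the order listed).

2

The inspectee prefers columns that give the inspector less. Compare day 2 with day 1: 0 < 1, 3 < 7, -1 < 0, -7 < -5.
So day 1 strictly dominates day 2 for the inspectee; day 2 is strictly dominated.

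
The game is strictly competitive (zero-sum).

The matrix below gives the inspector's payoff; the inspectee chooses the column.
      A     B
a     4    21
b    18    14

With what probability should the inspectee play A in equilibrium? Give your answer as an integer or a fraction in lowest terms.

Row minima are 4 and 14, so the inspector's maximin is 14; column maxima are 18 and 21, so the inspectee's minimax is 18. These differ, so the equilibrium is in mixed strategies.
Let the inspectee play A with probability q. The inspector is indifferent when 4q + 21(1−q) = 18q + 14(1−q), giving q = 1/3.

1/3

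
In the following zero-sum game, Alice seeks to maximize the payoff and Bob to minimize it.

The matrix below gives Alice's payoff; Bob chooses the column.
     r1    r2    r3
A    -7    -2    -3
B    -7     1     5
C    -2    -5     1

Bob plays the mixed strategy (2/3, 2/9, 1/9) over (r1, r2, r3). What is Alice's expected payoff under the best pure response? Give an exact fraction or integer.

-7/3

A: (-7)·(2/3) + (-2)·(2/9) + (-3)·(1/9) = -49/9.
B: (-7)·(2/3) + (1)·(2/9) + (5)·(1/9) = -35/9.
C: (-2)·(2/3) + (-5)·(2/9) + (1)·(1/9) = -7/3.
The best pure response is C with expected payoff -7/3.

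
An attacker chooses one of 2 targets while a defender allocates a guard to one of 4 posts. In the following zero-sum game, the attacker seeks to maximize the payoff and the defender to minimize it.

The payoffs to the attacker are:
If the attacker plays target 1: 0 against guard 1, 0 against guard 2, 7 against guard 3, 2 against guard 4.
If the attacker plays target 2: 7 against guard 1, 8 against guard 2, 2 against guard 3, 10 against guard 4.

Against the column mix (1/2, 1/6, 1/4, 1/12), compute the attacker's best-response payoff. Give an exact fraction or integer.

37/6

target 1: (0)·(1/2) + (0)·(1/6) + (7)·(1/4) + (2)·(1/12) = 23/12.
target 2: (7)·(1/2) + (8)·(1/6) + (2)·(1/4) + (10)·(1/12) = 37/6.
The best pure response is target 2 with expected payoff 37/6.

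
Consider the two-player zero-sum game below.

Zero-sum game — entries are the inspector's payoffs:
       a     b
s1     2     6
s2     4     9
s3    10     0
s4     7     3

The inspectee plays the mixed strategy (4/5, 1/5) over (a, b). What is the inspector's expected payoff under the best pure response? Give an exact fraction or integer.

8

s1: (2)·(4/5) + (6)·(1/5) = 14/5.
s2: (4)·(4/5) + (9)·(1/5) = 5.
s3: (10)·(4/5) + (0)·(1/5) = 8.
s4: (7)·(4/5) + (3)·(1/5) = 31/5.
The best pure response is s3 with expected payoff 8.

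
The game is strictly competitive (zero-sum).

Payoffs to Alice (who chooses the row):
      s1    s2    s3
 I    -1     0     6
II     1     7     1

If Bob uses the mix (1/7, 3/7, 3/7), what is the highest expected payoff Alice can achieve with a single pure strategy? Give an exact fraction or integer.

I: (-1)·(1/7) + (0)·(3/7) + (6)·(3/7) = 17/7.
II: (1)·(1/7) + (7)·(3/7) + (1)·(3/7) = 25/7.
The best pure response is II with expected payoff 25/7.

25/7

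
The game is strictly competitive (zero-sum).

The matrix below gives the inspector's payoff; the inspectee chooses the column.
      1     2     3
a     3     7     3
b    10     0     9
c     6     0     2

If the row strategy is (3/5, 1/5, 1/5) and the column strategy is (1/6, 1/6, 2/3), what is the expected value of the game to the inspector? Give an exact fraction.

21/5

Against (1/6, 1/6, 2/3), each row's expected payoff is a: 11/3; b: 23/3; c: 7/3.
Taking the (3/5, 1/5, 1/5)-weighted average: (3/5)·(11/3) + (1/5)·(23/3) + (1/5)·(7/3) = 21/5.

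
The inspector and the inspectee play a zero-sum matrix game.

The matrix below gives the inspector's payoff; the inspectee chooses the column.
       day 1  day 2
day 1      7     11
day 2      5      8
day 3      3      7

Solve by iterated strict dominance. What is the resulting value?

Row day 2 is strictly dominated by row day 1 (7>5, 11>8); eliminate day 2.
Column day 2 is strictly dominated by day 1 for the inspectee (7<11, 3<7); eliminate day 2.
Row day 3 is strictly dominated by row day 1 (7>3); eliminate day 3.
Only (day 1, day 1) remains, with payoff 7.

7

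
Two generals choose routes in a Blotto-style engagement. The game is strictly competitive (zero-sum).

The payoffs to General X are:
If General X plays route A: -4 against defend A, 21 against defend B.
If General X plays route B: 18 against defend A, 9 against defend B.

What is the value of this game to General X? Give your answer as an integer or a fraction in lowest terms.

207/17

Row minima are -4 and 9, so General X's maximin is 9; column maxima are 18 and 21, so General Y's minimax is 18. These differ, so the equilibrium is in mixed strategies.
Let General X play route A with probability p. General Y is indifferent when −4p + 18(1−p) = 21p + 9(1−p), giving p = 9/34.
Let General Y play defend A with probability q. General X is indifferent when −4q + 21(1−q) = 18q + 9(1−q), giving q = 6/17.
The value is -4·(6/17) + (21)·(11/17) = 207/17.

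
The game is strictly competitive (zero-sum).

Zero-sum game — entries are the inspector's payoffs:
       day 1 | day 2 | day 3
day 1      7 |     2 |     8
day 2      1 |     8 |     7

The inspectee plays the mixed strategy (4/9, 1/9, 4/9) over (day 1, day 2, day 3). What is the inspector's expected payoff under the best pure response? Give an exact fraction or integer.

62/9

day 1: (7)·(4/9) + (2)·(1/9) + (8)·(4/9) = 62/9.
day 2: (1)·(4/9) + (8)·(1/9) + (7)·(4/9) = 40/9.
The best pure response is day 1 with expected payoff 62/9.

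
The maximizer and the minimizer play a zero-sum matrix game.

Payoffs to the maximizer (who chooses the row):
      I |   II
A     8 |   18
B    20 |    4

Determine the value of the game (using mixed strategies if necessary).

164/13

Row minima are 8 and 4, so the maximizer's maximin is 8; column maxima are 20 and 18, so the minimizer's minimax is 18. These differ, so the equilibrium is in mixed strategies.
Let the maximizer play A with probability p. The minimizer is indifferent when 8p + 20(1−p) = 18p + 4(1−p), giving p = 8/13.
Let the minimizer play I with probability q. The maximizer is indifferent when 8q + 18(1−q) = 20q + 4(1−q), giving q = 7/13.
The value is 8·(7/13) + (18)·(6/13) = 164/13.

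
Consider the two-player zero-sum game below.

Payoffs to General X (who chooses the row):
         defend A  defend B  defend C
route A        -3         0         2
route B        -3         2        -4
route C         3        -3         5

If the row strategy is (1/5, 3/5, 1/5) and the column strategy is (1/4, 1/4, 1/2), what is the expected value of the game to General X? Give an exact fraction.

-4/5

Against (1/4, 1/4, 1/2), each row's expected payoff is route A: 1/4; route B: -9/4; route C: 5/2.
Taking the (1/5, 3/5, 1/5)-weighted average: (1/5)·(1/4) + (3/5)·(-9/4) + (1/5)·(5/2) = -4/5.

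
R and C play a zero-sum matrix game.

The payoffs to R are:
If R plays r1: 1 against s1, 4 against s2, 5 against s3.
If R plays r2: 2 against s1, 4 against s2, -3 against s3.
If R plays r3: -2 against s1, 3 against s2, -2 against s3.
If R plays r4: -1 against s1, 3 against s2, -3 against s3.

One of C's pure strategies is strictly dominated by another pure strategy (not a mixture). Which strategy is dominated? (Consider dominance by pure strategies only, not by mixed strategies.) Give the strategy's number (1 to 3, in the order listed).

2

C prefers columns that give R less. Compare s2 with s1: 1 < 4, 2 < 4, -2 < 3, -1 < 3.
So s1 strictly dominates s2 for C; s2 is strictly dominated.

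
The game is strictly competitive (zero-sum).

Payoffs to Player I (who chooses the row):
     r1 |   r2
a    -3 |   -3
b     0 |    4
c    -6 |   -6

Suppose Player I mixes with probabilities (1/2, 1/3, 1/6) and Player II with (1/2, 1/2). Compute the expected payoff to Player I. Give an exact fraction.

Against (1/2, 1/2), each row's expected payoff is a: -3; b: 2; c: -6.
Taking the (1/2, 1/3, 1/6)-weighted average: (1/2)·(-3) + (1/3)·(2) + (1/6)·(-6) = -11/6.

-11/6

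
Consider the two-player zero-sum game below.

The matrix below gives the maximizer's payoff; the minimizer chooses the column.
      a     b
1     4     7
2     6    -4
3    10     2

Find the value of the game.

62/11

Row 2 is strictly dominated by row 3, so the maximizer never plays it.
The remaining 2×2 game on (1, 3) × (a, b) has no saddle point. Let the maximizer play 1 with probability p; indifference gives 4p + 10(1−p) = 7p + 2(1−p), so p = 8/11.
Similarly the minimizer's optimal q on a is 5/11, and the value is 4·(5/11) + (7)·(6/11) = 62/11.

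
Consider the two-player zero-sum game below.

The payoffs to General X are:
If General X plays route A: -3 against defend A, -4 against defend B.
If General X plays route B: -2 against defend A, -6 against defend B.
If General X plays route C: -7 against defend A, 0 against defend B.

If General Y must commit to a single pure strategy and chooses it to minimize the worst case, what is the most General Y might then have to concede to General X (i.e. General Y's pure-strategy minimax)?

-2

The worst case (largest entry) in each column is defend A: -2, defend B: 0.
The best (smallest) of these is -2.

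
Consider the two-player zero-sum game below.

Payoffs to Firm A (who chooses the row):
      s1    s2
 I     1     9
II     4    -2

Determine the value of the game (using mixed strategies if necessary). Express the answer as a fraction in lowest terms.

Row minima are 1 and -2, so Firm A's maximin is 1; column maxima are 4 and 9, so Firm B's minimax is 4. These differ, so the equilibrium is in mixed strategies.
Let Firm A play I with probability p. Firm B is indifferent when p + 4(1−p) = 9p − 2(1−p), giving p = 3/7.
Let Firm B play s1 with probability q. Firm A is indifferent when q + 9(1−q) = 4q − 2(1−q), giving q = 11/14.
The value is 1·(11/14) + (9)·(3/14) = 19/7.

19/7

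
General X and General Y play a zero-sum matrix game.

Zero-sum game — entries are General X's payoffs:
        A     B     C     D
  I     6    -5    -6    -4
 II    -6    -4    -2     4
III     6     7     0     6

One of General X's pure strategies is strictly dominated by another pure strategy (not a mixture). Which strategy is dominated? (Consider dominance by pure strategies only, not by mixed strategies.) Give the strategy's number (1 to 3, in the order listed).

Compare II with III: 6 > -6, 7 > -4, 0 > -2, 6 > 4.
So III strictly dominates II for General X; II is strictly dominated.

2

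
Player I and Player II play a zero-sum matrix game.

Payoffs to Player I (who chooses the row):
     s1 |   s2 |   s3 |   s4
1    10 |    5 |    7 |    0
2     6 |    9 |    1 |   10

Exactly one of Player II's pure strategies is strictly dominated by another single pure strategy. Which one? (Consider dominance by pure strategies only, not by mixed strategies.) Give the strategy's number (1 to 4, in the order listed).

1

Player II prefers columns that give Player I less. Compare s1 with s3: 7 < 10, 1 < 6.
So s3 strictly dominates s1 for Player II; s1 is strictly dominated.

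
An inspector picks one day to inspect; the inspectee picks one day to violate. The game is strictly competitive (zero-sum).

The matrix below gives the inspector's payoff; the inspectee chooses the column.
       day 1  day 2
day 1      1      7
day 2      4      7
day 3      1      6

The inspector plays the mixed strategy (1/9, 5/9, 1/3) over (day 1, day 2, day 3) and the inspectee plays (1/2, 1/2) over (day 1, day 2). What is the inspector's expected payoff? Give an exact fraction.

Against (1/2, 1/2), each row's expected payoff is day 1: 4; day 2: 11/2; day 3: 7/2.
Taking the (1/9, 5/9, 1/3)-weighted average: (1/9)·(4) + (5/9)·(11/2) + (1/3)·(7/2) = 14/3.

14/3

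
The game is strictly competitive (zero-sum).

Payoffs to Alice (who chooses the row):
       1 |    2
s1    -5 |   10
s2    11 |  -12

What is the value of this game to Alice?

Row minima are -5 and -12, so Alice's maximin is -5; column maxima are 11 and 10, so Bob's minimax is 10. These differ, so the equilibrium is in mixed strategies.
Let Alice play s1 with probability p. Bob is indifferent when −5p + 11(1−p) = 10p − 12(1−p), giving p = 23/38.
Let Bob play 1 with probability q. Alice is indifferent when −5q + 10(1−q) = 11q − 12(1−q), giving q = 11/19.
The value is -5·(11/19) + (10)·(8/19) = 25/19.

25/19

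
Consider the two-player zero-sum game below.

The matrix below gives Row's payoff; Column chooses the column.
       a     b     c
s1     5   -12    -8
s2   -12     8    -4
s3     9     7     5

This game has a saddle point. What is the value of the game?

Row minima: -12, -12, 5 → Row's maximin is 5.
Column maxima: 9, 8, 5 → Column's minimax is 5.
They coincide at (s3, c), so the value is 5.

5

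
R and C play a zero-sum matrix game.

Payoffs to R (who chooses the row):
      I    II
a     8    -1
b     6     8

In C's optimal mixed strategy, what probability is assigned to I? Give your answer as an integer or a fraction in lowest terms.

9/11

Row minima are -1 and 6, so R's maximin is 6; column maxima are 8 and 8, so C's minimax is 8. These differ, so the equilibrium is in mixed strategies.
Let C play I with probability q. R is indifferent when 8q − (1−q) = 6q + 8(1−q), giving q = 9/11.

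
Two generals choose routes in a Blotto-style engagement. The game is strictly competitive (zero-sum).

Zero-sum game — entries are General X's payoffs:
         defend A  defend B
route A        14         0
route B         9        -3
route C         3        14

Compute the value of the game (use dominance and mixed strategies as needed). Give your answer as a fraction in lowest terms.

Row route B is strictly dominated by row route A, so General X never plays it.
The remaining 2×2 game on (route A, route C) × (defend A, defend B) has no saddle point. Let General X play route A with probability p; indifference gives 14p + 3(1−p) = 14(1−p), so p = 11/25.
Similarly General Y's optimal q on defend A is 14/25, and the value is 14·(14/25) + (0)·(11/25) = 196/25.

196/25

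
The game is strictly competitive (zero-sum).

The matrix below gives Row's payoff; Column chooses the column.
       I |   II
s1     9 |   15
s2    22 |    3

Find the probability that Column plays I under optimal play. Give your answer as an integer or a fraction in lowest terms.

12/25

Row minima are 9 and 3, so Row's maximin is 9; column maxima are 22 and 15, so Column's minimax is 15. These differ, so the equilibrium is in mixed strategies.
Let Column play I with probability q. Row is indifferent when 9q + 15(1−q) = 22q + 3(1−q), giving q = 12/25.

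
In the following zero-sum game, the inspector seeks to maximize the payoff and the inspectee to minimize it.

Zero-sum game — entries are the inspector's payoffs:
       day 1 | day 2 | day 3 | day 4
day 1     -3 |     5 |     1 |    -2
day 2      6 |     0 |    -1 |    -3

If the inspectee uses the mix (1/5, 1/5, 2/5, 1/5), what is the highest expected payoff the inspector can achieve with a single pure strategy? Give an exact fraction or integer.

2/5

day 1: (-3)·(1/5) + (5)·(1/5) + (1)·(2/5) + (-2)·(1/5) = 2/5.
day 2: (6)·(1/5) + (0)·(1/5) + (-1)·(2/5) + (-3)·(1/5) = 1/5.
The best pure response is day 1 with expected payoff 2/5.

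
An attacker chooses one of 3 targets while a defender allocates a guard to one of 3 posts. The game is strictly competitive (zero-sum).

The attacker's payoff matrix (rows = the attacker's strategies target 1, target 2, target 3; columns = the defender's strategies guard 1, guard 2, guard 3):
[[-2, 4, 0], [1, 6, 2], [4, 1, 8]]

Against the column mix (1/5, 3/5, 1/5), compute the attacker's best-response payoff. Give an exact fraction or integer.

target 1: (-2)·(1/5) + (4)·(3/5) + (0)·(1/5) = 2.
target 2: (1)·(1/5) + (6)·(3/5) + (2)·(1/5) = 21/5.
target 3: (4)·(1/5) + (1)·(3/5) + (8)·(1/5) = 3.
The best pure response is target 2 with expected payoff 21/5.

21/5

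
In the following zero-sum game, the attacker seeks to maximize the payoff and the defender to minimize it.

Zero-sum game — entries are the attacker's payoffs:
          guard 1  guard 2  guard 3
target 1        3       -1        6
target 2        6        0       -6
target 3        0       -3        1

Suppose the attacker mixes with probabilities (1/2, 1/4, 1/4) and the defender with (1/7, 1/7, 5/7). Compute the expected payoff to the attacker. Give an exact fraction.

3/2

Against (1/7, 1/7, 5/7), each row's expected payoff is target 1: 32/7; target 2: -24/7; target 3: 2/7.
Taking the (1/2, 1/4, 1/4)-weighted average: (1/2)·(32/7) + (1/4)·(-24/7) + (1/4)·(2/7) = 3/2.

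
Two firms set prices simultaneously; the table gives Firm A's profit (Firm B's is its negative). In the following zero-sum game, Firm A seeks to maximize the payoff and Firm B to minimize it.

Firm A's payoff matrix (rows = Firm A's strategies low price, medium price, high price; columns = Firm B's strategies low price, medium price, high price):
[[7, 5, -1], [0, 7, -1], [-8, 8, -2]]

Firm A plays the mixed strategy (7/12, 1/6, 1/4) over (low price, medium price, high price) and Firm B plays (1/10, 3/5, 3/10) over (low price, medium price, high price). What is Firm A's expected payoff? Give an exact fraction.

Against (1/10, 3/5, 3/10), each row's expected payoff is low price: 17/5; medium price: 39/10; high price: 17/5.
Taking the (7/12, 1/6, 1/4)-weighted average: (7/12)·(17/5) + (1/6)·(39/10) + (1/4)·(17/5) = 209/60.

209/60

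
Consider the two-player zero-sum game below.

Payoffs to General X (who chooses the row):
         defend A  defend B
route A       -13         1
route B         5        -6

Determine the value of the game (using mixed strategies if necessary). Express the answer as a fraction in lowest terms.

Row minima are -13 and -6, so General X's maximin is -6; column maxima are 5 and 1, so General Y's minimax is 1. These differ, so the equilibrium is in mixed strategies.
Let General X play route A with probability p. General Y is indifferent when −13p + 5(1−p) = p − 6(1−p), giving p = 11/25.
Let General Y play defend A with probability q. General X is indifferent when −13q + (1−q) = 5q − 6(1−q), giving q = 7/25.
The value is -13·(7/25) + (1)·(18/25) = -73/25.

-73/25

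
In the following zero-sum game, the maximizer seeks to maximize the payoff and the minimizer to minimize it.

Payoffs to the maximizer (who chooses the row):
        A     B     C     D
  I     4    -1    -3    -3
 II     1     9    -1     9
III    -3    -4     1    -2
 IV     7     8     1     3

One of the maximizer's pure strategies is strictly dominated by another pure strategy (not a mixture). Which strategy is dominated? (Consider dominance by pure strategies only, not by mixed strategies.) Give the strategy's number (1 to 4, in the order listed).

1

Compare I with IV: 7 > 4, 8 > -1, 1 > -3, 3 > -3.
So IV strictly dominates I for the maximizer; I is strictly dominated.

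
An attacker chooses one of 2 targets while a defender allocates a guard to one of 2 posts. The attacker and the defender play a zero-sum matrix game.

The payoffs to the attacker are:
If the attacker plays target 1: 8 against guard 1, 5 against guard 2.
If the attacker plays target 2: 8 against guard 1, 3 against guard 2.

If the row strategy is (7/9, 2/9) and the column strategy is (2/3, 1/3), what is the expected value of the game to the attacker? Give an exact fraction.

Against (2/3, 1/3), each row's expected payoff is target 1: 7; target 2: 19/3.
Taking the (7/9, 2/9)-weighted average: (7/9)·(7) + (2/9)·(19/3) = 185/27.

185/27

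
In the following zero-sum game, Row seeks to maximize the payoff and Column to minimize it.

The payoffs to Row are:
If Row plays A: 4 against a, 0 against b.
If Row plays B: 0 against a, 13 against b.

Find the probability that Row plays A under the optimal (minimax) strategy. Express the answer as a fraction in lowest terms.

13/17

Row minima are 0 and 0, so Row's maximin is 0; column maxima are 4 and 13, so Column's minimax is 4. These differ, so the equilibrium is in mixed strategies.
Let Row play A with probability p. Column is indifferent when 4p = 13(1−p), giving p = 13/17.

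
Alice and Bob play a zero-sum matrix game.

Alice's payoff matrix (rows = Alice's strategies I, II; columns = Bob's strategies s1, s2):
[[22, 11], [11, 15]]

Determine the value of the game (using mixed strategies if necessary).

209/15

Row minima are 11 and 11, so Alice's maximin is 11; column maxima are 22 and 15, so Bob's minimax is 15. These differ, so the equilibrium is in mixed strategies.
Let Alice play I with probability p. Bob is indifferent when 22p + 11(1−p) = 11p + 15(1−p), giving p = 4/15.
Let Bob play s1 with probability q. Alice is indifferent when 22q + 11(1−q) = 11q + 15(1−q), giving q = 4/15.
The value is 22·(4/15) + (11)·(11/15) = 209/15.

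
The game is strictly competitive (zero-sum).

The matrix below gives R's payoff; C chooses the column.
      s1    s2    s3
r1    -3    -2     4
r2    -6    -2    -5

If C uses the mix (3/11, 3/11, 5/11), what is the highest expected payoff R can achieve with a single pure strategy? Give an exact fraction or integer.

5/11

r1: (-3)·(3/11) + (-2)·(3/11) + (4)·(5/11) = 5/11.
r2: (-6)·(3/11) + (-2)·(3/11) + (-5)·(5/11) = -49/11.
The best pure response is r1 with expected payoff 5/11.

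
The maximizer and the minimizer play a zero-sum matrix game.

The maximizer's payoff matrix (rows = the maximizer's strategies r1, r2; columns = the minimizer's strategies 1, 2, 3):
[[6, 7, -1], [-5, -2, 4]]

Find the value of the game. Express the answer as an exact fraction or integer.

19/16

Column 2 is strictly dominated by 1 for the minimizer (it gives the maximizer more in every row).
The remaining 2×2 game on (r1, r2) × (1, 3) has no saddle point. Let the maximizer play r1 with probability p; indifference gives 6p − 5(1−p) = −p + 4(1−p), so p = 9/16.
Similarly the minimizer's optimal q on 1 is 5/16, and the value is 6·(5/16) + (-1)·(11/16) = 19/16.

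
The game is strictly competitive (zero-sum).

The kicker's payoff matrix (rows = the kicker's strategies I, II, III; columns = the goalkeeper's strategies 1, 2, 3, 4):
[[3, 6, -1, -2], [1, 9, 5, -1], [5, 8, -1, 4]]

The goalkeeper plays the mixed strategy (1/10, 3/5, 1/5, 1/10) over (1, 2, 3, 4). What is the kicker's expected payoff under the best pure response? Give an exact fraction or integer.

32/5

I: (3)·(1/10) + (6)·(3/5) + (-1)·(1/5) + (-2)·(1/10) = 7/2.
II: (1)·(1/10) + (9)·(3/5) + (5)·(1/5) + (-1)·(1/10) = 32/5.
III: (5)·(1/10) + (8)·(3/5) + (-1)·(1/5) + (4)·(1/10) = 11/2.
The best pure response is II with expected payoff 32/5.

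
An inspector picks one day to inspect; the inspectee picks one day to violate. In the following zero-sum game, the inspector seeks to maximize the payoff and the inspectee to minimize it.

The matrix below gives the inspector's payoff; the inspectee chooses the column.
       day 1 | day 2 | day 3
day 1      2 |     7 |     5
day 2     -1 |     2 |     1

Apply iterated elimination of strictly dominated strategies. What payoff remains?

Column day 3 is strictly dominated by day 1 for the inspectee (2<5, -1<1); eliminate day 3.
Row day 2 is strictly dominated by row day 1 (2>-1, 7>2); eliminate day 2.
Column day 2 is strictly dominated by day 1 for the inspectee (2<7); eliminate day 2.
Only (day 1, day 1) remains, with payoff 2.

2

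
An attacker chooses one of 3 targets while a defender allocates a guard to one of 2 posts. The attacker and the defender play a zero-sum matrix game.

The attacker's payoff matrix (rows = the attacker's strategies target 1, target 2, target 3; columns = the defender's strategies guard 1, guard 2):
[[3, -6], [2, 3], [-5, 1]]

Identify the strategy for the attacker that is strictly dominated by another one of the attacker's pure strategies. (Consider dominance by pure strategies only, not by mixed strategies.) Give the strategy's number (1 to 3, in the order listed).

Compare target 3 with target 2: 2 > -5, 3 > 1.
So target 2 strictly dominates target 3 for the attacker; target 3 is strictly dominated.

3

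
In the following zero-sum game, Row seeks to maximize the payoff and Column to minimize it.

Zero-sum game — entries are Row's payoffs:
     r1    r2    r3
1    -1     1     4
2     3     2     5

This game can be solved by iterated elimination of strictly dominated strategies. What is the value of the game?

Row 1 is strictly dominated by row 2 (3>-1, 2>1, 5>4); eliminate 1.
Column r3 is strictly dominated by r1 for Column (3<5); eliminate r3.
Column r1 is strictly dominated by r2 for Column (2<3); eliminate r1.
Only (2, r2) remains, with payoff 2.

2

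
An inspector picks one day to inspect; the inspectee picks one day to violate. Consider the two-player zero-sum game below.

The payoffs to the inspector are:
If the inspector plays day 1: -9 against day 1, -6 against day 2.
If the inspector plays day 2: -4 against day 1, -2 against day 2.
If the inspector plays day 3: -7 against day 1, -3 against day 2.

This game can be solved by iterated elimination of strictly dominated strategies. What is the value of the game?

-4

Column day 2 is strictly dominated by day 1 for the inspectee (-9<-6, -4<-2, -7<-3); eliminate day 2.
Row day 1 is strictly dominated by row day 2 (-4>-9); eliminate day 1.
Row day 3 is strictly dominated by row day 2 (-4>-7); eliminate day 3.
Only (day 2, day 1) remains, with payoff -4.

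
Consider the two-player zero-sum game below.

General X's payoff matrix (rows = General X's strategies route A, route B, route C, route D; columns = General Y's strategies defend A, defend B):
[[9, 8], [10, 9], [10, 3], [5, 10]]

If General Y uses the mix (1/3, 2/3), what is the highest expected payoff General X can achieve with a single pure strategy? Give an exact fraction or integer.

28/3

route A: (9)·(1/3) + (8)·(2/3) = 25/3.
route B: (10)·(1/3) + (9)·(2/3) = 28/3.
route C: (10)·(1/3) + (3)·(2/3) = 16/3.
route D: (5)·(1/3) + (10)·(2/3) = 25/3.
The best pure response is route B with expected payoff 28/3.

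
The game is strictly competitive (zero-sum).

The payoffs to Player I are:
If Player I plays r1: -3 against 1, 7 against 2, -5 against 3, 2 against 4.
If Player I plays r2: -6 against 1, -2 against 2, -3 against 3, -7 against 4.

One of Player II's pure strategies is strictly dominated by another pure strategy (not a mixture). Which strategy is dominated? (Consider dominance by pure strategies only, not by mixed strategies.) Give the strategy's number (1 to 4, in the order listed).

2

Player II prefers columns that give Player I less. Compare 2 with 1: -3 < 7, -6 < -2.
So 1 strictly dominates 2 for Player II; 2 is strictly dominated.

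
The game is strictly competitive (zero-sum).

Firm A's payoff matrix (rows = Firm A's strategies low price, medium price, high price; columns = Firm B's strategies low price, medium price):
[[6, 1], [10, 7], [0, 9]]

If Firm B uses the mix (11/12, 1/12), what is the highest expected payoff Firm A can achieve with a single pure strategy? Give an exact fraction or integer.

low price: (6)·(11/12) + (1)·(1/12) = 67/12.
medium price: (10)·(11/12) + (7)·(1/12) = 39/4.
high price: (0)·(11/12) + (9)·(1/12) = 3/4.
The best pure response is medium price with expected payoff 39/4.

39/4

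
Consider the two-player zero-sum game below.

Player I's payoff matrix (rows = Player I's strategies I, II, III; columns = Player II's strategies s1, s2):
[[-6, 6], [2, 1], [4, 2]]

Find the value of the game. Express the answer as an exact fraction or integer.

18/7

Row II is strictly dominated by row III, so Player I never plays it.
The remaining 2×2 game on (I, III) × (s1, s2) has no saddle point. Let Player I play I with probability p; indifference gives −6p + 4(1−p) = 6p + 2(1−p), so p = 1/7.
Similarly Player II's optimal q on s1 is 2/7, and the value is -6·(2/7) + (6)·(5/7) = 18/7.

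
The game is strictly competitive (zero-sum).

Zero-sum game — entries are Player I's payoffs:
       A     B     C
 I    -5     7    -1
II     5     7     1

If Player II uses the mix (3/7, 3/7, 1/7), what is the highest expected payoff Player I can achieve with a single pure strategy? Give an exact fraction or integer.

37/7

I: (-5)·(3/7) + (7)·(3/7) + (-1)·(1/7) = 5/7.
II: (5)·(3/7) + (7)·(3/7) + (1)·(1/7) = 37/7.
The best pure response is II with expected payoff 37/7.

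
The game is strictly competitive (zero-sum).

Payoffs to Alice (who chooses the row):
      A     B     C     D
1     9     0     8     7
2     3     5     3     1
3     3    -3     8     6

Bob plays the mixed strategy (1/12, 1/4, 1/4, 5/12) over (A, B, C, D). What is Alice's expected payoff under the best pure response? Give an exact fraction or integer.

17/3

1: (9)·(1/12) + (0)·(1/4) + (8)·(1/4) + (7)·(5/12) = 17/3.
2: (3)·(1/12) + (5)·(1/4) + (3)·(1/4) + (1)·(5/12) = 8/3.
3: (3)·(1/12) + (-3)·(1/4) + (8)·(1/4) + (6)·(5/12) = 4.
The best pure response is 1 with expected payoff 17/3.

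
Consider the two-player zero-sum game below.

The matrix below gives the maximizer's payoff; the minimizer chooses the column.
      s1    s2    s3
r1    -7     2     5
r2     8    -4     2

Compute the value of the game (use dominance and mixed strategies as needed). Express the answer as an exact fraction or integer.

Column s3 is strictly dominated by s2 for the minimizer (it gives the maximizer more in every row).
The remaining 2×2 game on (r1, r2) × (s1, s2) has no saddle point. Let the maximizer play r1 with probability p; indifference gives −7p + 8(1−p) = 2p − 4(1−p), so p = 4/7.
Similarly the minimizer's optimal q on s1 is 2/7, and the value is -7·(2/7) + (2)·(5/7) = -4/7.

-4/7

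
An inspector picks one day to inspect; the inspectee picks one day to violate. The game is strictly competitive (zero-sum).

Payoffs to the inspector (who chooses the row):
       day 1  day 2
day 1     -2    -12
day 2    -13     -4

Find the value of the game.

-148/19

Row minima are -12 and -13, so the inspector's maximin is -12; column maxima are -2 and -4, so the inspectee's minimax is -4. These differ, so the equilibrium is in mixed strategies.
Let the inspector play day 1 with probability p. The inspectee is indifferent when −2p − 13(1−p) = −12p − 4(1−p), giving p = 9/19.
Let the inspectee play day 1 with probability q. The inspector is indifferent when −2q − 12(1−q) = −13q − 4(1−q), giving q = 8/19.
The value is -2·(8/19) + (-12)·(11/19) = -148/19.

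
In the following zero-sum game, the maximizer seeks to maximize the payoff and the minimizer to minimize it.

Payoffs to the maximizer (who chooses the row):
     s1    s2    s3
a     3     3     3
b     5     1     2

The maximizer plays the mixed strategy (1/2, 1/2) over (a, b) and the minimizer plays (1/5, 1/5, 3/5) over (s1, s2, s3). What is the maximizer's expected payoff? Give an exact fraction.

27/10

Against (1/5, 1/5, 3/5), each row's expected payoff is a: 3; b: 12/5.
Taking the (1/2, 1/2)-weighted average: (1/2)·(3) + (1/2)·(12/5) = 27/10.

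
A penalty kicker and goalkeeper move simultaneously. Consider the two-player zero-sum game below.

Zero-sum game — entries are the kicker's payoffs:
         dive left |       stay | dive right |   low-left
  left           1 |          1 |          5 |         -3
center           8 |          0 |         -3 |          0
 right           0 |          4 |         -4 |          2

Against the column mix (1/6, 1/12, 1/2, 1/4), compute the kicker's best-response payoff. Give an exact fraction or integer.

left: (1)·(1/6) + (1)·(1/12) + (5)·(1/2) + (-3)·(1/4) = 2.
center: (8)·(1/6) + (0)·(1/12) + (-3)·(1/2) + (0)·(1/4) = -1/6.
right: (0)·(1/6) + (4)·(1/12) + (-4)·(1/2) + (2)·(1/4) = -7/6.
The best pure response is left with expected payoff 2.

2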